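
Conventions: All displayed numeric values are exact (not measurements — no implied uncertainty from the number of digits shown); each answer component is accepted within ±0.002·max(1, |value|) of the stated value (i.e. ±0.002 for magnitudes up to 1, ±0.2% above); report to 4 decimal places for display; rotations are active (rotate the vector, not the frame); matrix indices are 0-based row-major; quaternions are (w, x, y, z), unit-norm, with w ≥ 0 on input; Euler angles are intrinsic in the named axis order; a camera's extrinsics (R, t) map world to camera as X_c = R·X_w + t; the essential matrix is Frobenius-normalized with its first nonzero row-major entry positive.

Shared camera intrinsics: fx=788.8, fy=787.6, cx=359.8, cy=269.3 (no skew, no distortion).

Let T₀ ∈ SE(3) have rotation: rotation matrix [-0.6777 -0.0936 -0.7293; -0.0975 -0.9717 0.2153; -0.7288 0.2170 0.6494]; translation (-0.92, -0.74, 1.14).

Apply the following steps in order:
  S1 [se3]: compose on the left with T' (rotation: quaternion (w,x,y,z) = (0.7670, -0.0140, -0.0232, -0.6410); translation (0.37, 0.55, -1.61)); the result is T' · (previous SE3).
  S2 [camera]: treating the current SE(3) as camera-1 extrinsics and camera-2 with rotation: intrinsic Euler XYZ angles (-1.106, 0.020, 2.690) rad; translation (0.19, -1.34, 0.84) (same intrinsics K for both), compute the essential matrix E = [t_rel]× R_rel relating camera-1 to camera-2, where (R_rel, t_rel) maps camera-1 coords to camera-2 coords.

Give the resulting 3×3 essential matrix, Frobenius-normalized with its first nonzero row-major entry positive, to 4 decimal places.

matrix = [0.2948 -0.2053 -0.4635; 0.3892 -0.1247 -0.1678; 0.4977 0.0622 0.4576]

after S1 (compose_se3): R=[-0.2031 -0.9766 0.0712; 0.6114 -0.0696 0.7883; -0.7648 0.2036 0.6112], t=(-0.5412, 1.3810, -0.5271)
after S2 (essential): [0.2948 -0.2053 -0.4635; 0.3892 -0.1247 -0.1678; 0.4977 0.0622 0.4576]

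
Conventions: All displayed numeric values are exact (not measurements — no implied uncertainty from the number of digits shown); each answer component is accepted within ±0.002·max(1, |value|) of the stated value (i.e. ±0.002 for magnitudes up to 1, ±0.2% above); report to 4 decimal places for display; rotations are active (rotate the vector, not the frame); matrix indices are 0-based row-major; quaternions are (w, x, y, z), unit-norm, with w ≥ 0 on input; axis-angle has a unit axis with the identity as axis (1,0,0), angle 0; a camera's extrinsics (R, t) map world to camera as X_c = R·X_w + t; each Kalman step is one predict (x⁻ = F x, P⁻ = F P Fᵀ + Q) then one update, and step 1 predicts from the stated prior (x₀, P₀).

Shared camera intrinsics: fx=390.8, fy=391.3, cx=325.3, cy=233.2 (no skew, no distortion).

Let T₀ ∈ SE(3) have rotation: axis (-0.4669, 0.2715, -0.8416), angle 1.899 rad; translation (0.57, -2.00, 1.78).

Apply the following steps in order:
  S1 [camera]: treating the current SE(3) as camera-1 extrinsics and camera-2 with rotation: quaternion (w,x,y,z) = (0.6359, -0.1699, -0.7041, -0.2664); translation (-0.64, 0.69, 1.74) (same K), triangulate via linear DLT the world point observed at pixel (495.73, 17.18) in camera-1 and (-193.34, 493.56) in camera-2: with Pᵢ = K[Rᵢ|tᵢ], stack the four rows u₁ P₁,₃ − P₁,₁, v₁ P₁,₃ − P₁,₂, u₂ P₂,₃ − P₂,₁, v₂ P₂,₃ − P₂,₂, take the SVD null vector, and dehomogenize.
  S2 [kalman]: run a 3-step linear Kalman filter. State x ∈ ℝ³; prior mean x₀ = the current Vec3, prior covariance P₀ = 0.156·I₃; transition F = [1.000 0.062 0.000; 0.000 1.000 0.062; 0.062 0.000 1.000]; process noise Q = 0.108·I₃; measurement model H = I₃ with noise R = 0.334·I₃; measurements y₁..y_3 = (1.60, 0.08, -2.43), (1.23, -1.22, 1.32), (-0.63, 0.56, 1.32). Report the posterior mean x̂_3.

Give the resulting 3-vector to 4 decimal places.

result = (0.2623, -0.1262, 0.8733)

after S1 (triangulate): (0.1113, -0.5861, 1.5366)
after S2 (kf_track): (0.2623, -0.1262, 0.8733)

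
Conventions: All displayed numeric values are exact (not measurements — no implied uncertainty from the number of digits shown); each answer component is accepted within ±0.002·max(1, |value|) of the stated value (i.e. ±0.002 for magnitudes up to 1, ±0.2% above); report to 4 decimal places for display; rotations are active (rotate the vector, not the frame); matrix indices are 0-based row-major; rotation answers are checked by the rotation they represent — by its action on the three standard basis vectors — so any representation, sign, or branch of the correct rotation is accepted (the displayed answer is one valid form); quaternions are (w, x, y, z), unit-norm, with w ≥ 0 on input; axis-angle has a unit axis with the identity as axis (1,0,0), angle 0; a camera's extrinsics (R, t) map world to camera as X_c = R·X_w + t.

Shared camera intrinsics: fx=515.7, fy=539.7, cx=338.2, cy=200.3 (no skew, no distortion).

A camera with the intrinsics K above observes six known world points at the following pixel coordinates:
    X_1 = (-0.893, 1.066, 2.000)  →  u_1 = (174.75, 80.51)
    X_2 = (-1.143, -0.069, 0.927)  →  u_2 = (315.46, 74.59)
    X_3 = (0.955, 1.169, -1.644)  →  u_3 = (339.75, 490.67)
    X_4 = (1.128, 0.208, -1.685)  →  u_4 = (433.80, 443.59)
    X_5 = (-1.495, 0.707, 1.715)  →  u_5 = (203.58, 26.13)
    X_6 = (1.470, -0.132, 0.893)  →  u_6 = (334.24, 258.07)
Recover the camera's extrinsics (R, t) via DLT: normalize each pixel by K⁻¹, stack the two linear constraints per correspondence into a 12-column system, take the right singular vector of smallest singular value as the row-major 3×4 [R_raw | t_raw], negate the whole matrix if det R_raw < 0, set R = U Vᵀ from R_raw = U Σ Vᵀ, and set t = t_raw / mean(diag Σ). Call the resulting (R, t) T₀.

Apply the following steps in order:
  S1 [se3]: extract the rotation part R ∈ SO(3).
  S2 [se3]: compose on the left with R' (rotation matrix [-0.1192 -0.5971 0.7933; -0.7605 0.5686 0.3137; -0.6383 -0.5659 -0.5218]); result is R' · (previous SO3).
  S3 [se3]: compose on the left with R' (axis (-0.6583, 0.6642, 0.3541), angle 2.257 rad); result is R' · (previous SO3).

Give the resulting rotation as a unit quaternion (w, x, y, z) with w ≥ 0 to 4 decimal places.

source (pnp_recover): camera pose = R=[0.0359 -0.8755 -0.4819; 0.7168 0.3586 -0.5980; 0.6963 -0.3239 0.6405], t=(0.2100, 0.2500, 5.1098)
after S1 (rot_of_se3): [0.0359 -0.8755 -0.4819; 0.7168 0.3586 -0.5980; 0.6963 -0.3239 0.6405]
after S2 (compose_so3): [0.1201 -0.3667 0.9225; 0.5987 0.7681 0.2273; -0.7920 0.5250 0.3118]
after S3 (compose_so3): [-0.6881 -0.7165 -0.1145; -0.7084 0.6976 -0.1078; 0.1571 0.0069 -0.9876]

rotation (quat) = (0.0739, 0.3879, -0.9183, 0.0274)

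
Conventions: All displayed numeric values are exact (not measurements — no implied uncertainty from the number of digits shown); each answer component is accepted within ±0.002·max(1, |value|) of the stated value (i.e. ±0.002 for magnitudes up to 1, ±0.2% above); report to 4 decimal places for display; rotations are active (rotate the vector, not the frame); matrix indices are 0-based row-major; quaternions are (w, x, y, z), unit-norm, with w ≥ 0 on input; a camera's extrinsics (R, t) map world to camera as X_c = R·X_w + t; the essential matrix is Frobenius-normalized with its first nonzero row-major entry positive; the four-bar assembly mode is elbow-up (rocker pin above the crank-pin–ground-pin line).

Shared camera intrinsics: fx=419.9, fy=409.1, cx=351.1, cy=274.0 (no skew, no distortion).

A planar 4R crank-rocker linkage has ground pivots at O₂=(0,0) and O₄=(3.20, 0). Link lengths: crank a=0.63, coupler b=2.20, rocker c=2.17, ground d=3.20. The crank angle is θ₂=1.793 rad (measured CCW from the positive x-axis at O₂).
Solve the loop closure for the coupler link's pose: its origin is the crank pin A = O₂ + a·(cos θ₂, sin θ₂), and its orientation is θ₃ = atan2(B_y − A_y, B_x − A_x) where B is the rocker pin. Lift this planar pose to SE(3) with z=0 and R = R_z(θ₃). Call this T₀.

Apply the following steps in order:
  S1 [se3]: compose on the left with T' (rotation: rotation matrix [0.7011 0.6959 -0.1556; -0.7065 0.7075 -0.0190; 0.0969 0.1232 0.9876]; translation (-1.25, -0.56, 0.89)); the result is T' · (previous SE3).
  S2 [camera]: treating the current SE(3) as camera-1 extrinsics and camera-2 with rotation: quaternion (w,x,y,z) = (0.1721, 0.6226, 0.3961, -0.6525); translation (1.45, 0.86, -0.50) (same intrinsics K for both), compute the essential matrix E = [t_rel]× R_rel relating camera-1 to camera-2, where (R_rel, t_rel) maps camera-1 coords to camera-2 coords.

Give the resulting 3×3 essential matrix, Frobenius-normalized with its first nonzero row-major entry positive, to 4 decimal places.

matrix = [0.3338 0.1858 0.2923; -0.4620 0.1940 -0.3010; -0.0399 0.6415 0.1174]

source (fourbar_fk): coupler pose = R=[0.8807 -0.4738 0.0000; 0.4738 0.8807 0.0000; 0.0000 0.0000 1.0000], t=(-0.1388, 0.6145, 0.0000)
after S1 (compose_se3): R=[0.9471 0.2807 -0.1556; -0.2870 0.9578 -0.0190; 0.1437 0.0626 0.9876], t=(-0.9197, -0.0272, 0.9523)
after S2 (essential): [0.3338 0.1858 0.2923; -0.4620 0.1940 -0.3010; -0.0399 0.6415 0.1174]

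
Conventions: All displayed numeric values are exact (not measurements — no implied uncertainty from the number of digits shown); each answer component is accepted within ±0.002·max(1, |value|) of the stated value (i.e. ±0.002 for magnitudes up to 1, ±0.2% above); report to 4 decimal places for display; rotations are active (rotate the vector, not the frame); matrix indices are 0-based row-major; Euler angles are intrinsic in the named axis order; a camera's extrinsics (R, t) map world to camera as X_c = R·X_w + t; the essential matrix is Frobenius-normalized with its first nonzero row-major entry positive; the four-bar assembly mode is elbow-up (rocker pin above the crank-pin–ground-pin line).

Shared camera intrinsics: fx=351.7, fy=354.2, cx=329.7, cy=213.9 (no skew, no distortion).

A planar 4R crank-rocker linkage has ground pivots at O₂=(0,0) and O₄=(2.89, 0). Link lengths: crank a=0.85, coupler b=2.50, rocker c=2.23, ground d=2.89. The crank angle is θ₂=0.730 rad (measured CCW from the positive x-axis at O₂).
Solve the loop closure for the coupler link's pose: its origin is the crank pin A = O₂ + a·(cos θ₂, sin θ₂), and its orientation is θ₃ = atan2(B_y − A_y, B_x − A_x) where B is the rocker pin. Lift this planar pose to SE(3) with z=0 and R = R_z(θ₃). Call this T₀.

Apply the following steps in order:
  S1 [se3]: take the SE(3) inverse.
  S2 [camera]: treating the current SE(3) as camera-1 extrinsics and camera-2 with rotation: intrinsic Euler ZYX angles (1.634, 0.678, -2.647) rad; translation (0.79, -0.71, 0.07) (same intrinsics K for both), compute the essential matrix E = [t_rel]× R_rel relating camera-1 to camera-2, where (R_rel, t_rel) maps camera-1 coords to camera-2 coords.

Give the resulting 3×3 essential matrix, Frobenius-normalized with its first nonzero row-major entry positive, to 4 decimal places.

matrix = [0.2414 -0.2074 -0.0342; 0.3051 -0.2719 0.5494; 0.3684 -0.3100 -0.4437]

source (fourbar_fk): coupler pose = R=[0.7571 -0.6533 0.0000; 0.6533 0.7571 0.0000; 0.0000 0.0000 1.0000], t=(0.6334, 0.5668, 0.0000)
after S1 (invert_se3): R=[0.7571 0.6533 0.0000; -0.6533 0.7571 0.0000; 0.0000 0.0000 1.0000], t=(-0.8499, -0.0153, 0.0000)
after S2 (essential): [0.2414 -0.2074 -0.0342; 0.3051 -0.2719 0.5494; 0.3684 -0.3100 -0.4437]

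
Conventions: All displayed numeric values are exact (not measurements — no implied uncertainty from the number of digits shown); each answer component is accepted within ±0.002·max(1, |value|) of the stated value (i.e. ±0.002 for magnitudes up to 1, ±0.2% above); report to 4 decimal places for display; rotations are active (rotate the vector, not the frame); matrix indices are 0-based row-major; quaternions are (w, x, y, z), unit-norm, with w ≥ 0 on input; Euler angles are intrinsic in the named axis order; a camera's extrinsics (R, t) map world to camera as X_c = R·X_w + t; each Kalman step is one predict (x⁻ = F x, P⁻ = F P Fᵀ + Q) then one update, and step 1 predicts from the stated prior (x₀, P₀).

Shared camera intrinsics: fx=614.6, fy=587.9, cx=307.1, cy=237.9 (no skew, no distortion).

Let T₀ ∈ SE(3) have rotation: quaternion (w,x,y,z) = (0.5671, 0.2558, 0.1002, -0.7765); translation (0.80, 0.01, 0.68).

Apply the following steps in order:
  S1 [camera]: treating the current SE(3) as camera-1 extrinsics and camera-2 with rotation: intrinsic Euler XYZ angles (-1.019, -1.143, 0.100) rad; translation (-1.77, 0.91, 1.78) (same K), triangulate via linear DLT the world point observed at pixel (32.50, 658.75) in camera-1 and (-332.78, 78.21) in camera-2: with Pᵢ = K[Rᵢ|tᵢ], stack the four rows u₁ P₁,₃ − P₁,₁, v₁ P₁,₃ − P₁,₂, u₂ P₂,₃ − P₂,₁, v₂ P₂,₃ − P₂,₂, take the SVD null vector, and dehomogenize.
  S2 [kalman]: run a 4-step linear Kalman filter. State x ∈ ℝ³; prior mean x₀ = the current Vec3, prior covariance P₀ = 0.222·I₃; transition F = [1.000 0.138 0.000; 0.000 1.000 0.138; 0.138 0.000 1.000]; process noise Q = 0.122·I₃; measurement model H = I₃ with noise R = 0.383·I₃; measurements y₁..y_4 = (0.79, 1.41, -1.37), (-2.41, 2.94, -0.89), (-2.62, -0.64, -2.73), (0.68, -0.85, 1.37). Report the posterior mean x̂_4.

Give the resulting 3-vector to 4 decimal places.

result = (-0.7064, -0.2158, -0.4398)

after S1 (triangulate): (-1.5333, -1.9120, 1.0082)
after S2 (kf_track): (-0.7064, -0.2158, -0.4398)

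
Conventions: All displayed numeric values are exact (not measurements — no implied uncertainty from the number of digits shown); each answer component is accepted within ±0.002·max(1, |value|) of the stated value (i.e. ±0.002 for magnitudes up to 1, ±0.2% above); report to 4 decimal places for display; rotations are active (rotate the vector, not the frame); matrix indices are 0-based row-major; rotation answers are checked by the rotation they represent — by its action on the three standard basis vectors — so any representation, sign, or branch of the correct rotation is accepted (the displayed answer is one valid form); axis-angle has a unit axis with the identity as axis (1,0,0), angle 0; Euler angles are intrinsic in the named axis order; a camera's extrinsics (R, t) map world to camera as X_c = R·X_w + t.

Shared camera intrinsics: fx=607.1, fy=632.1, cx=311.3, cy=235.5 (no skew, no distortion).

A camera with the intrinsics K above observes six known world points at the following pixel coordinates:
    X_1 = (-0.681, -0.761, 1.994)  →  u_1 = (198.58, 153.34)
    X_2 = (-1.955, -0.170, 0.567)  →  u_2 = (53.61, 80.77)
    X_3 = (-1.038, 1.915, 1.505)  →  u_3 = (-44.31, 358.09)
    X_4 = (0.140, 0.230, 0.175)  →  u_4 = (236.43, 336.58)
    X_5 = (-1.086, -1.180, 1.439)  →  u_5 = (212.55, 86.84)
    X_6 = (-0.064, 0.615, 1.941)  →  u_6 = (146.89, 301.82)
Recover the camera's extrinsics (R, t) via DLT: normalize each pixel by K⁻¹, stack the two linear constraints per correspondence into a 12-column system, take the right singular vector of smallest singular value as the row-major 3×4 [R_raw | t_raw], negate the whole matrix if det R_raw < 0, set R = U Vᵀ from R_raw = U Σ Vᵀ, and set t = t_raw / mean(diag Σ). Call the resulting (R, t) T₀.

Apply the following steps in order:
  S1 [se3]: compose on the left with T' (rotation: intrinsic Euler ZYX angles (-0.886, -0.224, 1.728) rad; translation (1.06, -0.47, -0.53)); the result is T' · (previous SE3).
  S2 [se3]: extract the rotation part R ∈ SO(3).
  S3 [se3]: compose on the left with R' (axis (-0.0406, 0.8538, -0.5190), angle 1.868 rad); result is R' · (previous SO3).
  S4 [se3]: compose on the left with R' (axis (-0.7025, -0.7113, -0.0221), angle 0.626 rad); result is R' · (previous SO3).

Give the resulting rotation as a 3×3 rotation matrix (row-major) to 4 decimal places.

source (pnp_recover): camera pose = R=[0.6385 -0.6655 -0.3866; 0.6748 0.7256 -0.1348; 0.3702 -0.1748 0.9124], t=(-0.4300, 0.4901, 4.3805)
after S1 (compose_se3): R=[-0.0568 -0.4693 -0.8812; -0.6755 0.6680 -0.3122; 0.7351 0.5776 -0.3549], t=(-2.5874, -2.9651, -0.8222)
after S2 (rot_of_se3): [-0.0568 -0.4693 -0.8812; -0.6755 0.6680 -0.3122; 0.7351 0.5776 -0.3549]
after S3 (compose_so3): [0.3317 0.9252 -0.1842; -0.8007 0.3794 0.4636; 0.4988 -0.0063 0.8667]
after S4 (compose_so3): [0.0072 0.8798 -0.4752; -0.4918 0.4169 0.7644; 0.8707 0.2282 0.4357]

rotation (matrix) = ((0.0072, 0.8798, -0.4752), (-0.4918, 0.4169, 0.7644), (0.8707, 0.2282, 0.4357))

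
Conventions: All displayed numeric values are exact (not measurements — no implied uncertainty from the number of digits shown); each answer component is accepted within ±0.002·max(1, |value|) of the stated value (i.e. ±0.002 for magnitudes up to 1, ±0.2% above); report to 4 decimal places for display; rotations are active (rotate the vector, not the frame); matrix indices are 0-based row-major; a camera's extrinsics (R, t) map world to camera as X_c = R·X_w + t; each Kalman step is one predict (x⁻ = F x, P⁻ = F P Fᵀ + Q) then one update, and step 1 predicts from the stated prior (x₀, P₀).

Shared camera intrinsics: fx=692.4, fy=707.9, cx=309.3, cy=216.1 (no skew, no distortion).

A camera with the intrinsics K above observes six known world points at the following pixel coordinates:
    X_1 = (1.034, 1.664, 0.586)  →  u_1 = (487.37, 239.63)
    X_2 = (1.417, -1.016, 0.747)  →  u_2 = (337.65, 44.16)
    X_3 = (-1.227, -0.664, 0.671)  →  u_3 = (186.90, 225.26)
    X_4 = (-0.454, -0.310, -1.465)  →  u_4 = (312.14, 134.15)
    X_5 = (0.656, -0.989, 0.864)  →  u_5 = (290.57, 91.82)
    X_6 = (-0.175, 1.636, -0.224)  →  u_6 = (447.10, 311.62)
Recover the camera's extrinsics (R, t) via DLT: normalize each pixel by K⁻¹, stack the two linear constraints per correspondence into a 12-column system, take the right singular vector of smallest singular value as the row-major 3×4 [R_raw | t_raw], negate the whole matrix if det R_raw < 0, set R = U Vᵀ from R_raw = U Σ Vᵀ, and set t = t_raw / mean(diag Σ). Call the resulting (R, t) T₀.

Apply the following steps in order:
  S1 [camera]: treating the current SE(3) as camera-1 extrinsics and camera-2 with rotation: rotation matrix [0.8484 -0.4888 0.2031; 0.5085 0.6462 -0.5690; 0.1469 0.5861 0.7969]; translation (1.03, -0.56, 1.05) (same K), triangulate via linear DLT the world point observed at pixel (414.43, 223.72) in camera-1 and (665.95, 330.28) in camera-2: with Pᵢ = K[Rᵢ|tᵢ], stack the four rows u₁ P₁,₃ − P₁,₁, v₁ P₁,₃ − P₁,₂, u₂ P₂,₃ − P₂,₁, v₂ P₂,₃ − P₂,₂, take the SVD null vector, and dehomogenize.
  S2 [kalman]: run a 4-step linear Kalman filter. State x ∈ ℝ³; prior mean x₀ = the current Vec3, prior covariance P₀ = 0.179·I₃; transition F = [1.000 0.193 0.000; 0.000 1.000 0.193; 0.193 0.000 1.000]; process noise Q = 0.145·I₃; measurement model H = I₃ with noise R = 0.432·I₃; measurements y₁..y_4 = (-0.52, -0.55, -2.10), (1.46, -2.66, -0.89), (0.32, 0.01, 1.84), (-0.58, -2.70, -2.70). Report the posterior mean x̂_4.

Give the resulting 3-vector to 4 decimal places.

result = (-0.2659, -1.6648, -1.0699)

source (pnp_recover): camera pose = R=[0.6855 0.6929 -0.2234; -0.6630 0.7209 0.2017; 0.3008 0.0098 0.9536], t=(0.2200, -0.3801, 6.7011)
after S1 (triangulate): (0.1799, 0.8579, -0.2420)
after S2 (kf_track): (-0.2659, -1.6648, -1.0699)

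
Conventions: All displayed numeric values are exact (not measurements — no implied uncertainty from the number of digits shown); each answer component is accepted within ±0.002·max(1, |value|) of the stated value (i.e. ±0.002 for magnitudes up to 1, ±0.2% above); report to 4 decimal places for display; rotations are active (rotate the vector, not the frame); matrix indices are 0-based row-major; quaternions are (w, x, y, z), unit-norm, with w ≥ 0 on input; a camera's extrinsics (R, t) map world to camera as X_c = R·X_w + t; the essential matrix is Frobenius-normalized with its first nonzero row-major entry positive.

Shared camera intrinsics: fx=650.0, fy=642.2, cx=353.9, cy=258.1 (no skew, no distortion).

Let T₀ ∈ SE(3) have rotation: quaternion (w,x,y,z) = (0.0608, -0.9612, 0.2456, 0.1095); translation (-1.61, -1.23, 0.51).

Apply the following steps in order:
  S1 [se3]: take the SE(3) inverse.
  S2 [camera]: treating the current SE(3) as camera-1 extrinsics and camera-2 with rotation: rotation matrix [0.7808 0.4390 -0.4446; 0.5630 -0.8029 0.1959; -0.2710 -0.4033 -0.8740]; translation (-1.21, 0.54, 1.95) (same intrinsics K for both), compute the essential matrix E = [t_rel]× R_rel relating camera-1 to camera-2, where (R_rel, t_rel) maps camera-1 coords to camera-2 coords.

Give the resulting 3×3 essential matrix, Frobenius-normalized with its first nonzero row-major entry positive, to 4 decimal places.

after S1 (invert_se3): R=[0.8554 -0.4589 -0.2404; -0.4855 -0.8720 -0.0631; -0.1807 0.1707 -0.9686], t=(0.9353, -1.8220, 0.4131)
after S2 (essential): [0.3161 0.1069 -0.2820; -0.3310 0.0081 -0.6124; 0.5175 0.1394 -0.1931]

matrix = [0.3161 0.1069 -0.2820; -0.3310 0.0081 -0.6124; 0.5175 0.1394 -0.1931]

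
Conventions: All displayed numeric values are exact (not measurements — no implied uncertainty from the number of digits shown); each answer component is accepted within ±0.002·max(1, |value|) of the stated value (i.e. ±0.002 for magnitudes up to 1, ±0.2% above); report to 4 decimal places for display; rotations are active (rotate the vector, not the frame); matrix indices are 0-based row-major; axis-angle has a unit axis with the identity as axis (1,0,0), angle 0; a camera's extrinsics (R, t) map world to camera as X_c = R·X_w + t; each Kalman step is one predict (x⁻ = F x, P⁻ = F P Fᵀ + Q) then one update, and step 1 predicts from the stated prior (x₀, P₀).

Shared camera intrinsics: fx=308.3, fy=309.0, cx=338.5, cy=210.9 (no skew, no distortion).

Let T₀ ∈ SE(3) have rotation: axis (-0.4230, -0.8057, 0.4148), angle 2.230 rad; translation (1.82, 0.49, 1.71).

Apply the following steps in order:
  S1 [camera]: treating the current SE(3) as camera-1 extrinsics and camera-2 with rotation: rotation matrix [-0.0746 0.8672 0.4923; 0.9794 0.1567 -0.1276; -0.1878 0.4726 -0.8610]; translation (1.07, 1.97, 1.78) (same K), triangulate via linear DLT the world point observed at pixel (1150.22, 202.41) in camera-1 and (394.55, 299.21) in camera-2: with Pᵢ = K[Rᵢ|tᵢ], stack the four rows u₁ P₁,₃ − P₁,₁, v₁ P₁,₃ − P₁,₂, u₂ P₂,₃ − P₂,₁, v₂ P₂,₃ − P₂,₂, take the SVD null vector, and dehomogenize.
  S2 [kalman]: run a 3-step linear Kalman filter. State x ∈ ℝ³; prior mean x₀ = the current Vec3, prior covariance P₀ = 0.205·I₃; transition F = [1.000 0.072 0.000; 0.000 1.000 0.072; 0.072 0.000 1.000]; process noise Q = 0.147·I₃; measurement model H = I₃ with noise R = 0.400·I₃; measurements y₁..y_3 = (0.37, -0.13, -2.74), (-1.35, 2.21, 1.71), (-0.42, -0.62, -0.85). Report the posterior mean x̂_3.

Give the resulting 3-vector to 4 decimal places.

result = (-0.6085, 0.2591, -0.6761)

after S1 (triangulate): (-1.2236, 0.4288, -1.7430)
after S2 (kf_track): (-0.6085, 0.2591, -0.6761)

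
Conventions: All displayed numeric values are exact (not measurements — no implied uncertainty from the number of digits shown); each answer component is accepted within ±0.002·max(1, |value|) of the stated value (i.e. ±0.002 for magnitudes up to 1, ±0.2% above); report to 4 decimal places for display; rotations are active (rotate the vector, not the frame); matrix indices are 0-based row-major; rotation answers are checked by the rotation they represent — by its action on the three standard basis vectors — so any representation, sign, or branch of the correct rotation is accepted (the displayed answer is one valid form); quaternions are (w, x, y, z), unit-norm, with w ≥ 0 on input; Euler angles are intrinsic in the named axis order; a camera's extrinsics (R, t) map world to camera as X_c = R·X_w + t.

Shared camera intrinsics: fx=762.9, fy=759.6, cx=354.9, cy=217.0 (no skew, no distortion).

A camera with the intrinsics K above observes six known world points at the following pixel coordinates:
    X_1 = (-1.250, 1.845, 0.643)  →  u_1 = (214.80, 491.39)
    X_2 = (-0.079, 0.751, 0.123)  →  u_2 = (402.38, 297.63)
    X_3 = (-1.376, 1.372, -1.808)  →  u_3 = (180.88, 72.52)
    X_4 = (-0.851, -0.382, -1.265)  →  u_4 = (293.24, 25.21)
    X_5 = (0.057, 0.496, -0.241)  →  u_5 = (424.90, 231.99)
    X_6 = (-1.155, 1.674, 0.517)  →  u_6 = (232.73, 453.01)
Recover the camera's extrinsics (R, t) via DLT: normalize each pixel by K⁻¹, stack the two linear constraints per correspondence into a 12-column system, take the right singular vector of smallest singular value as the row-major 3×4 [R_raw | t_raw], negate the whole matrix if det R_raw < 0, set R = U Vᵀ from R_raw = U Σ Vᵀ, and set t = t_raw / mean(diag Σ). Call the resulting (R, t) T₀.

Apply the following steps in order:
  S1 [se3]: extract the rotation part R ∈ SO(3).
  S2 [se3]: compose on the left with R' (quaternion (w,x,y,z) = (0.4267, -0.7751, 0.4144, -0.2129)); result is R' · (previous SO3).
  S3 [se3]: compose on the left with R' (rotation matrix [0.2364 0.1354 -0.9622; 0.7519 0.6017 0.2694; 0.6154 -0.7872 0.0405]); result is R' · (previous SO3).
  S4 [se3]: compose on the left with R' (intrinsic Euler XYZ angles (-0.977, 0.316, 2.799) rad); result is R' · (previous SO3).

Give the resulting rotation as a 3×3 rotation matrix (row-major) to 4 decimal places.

rotation (matrix) = ((0.1798, 0.4738, -0.8621), (0.8514, 0.3640, 0.3777), (0.4927, -0.8019, -0.3380))

source (pnp_recover): camera pose = R=[0.9929 0.0752 -0.0924; 0.0259 0.6203 0.7839; 0.1163 -0.7807 0.6140], t=(0.3500, -0.0200, 5.6099)
after S1 (rot_of_se3): [0.9929 0.0752 -0.0924; 0.0259 0.6203 0.7839; 0.1163 -0.7807 0.6140]
after S2 (compose_so3): [0.6294 -0.7771 0.0063; -0.7695 -0.6221 0.1448; -0.1086 -0.0960 -0.9894]
after S3 (compose_so3): [0.1491 -0.1756 0.9731; -0.0190 -0.9844 -0.1747; 0.9886 0.0076 -0.1501]
after S4 (compose_so3): [0.1798 0.4738 -0.8621; 0.8514 0.3640 0.3777; 0.4927 -0.8019 -0.3380]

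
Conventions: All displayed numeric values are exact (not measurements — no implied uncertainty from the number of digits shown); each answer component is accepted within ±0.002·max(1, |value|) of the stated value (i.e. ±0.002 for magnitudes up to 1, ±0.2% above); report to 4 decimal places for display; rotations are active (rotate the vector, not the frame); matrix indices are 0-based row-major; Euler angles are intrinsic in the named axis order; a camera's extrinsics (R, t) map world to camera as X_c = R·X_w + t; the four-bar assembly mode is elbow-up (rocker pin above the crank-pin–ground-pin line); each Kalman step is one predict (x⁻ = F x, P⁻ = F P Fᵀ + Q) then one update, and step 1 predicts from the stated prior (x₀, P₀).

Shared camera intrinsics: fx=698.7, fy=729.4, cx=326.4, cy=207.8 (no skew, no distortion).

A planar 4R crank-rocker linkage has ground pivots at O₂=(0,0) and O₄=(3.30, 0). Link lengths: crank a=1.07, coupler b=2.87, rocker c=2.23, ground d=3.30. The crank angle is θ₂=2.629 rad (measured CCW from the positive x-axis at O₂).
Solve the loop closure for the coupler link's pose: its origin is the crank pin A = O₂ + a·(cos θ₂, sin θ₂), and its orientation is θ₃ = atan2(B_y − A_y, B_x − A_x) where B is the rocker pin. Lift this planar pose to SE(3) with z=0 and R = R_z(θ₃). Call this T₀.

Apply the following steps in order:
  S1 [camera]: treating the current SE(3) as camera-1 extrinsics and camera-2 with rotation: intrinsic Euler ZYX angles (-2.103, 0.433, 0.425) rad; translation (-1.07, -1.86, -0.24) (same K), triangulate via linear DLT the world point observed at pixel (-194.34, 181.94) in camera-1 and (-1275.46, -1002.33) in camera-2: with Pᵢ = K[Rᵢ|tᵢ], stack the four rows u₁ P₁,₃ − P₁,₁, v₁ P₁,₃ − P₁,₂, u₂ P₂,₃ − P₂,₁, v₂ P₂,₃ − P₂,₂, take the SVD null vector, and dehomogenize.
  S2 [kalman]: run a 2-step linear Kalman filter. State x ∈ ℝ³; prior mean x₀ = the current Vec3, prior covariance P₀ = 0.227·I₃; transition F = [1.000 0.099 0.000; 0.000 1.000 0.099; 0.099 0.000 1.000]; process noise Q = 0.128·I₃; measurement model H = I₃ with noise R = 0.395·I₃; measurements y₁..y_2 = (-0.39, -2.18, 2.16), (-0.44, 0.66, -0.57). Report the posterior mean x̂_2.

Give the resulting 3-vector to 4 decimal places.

source (fourbar_fk): coupler pose = R=[0.9290 -0.3702 0.0000; 0.3702 0.9290 0.0000; 0.0000 0.0000 1.0000], t=(-0.9325, 0.5248, 0.0000)
after S1 (triangulate): (-0.3291, -0.4879, 1.4190)
after S2 (kf_track): (-0.4944, -0.3215, 0.7157)

result = (-0.4944, -0.3215, 0.7157)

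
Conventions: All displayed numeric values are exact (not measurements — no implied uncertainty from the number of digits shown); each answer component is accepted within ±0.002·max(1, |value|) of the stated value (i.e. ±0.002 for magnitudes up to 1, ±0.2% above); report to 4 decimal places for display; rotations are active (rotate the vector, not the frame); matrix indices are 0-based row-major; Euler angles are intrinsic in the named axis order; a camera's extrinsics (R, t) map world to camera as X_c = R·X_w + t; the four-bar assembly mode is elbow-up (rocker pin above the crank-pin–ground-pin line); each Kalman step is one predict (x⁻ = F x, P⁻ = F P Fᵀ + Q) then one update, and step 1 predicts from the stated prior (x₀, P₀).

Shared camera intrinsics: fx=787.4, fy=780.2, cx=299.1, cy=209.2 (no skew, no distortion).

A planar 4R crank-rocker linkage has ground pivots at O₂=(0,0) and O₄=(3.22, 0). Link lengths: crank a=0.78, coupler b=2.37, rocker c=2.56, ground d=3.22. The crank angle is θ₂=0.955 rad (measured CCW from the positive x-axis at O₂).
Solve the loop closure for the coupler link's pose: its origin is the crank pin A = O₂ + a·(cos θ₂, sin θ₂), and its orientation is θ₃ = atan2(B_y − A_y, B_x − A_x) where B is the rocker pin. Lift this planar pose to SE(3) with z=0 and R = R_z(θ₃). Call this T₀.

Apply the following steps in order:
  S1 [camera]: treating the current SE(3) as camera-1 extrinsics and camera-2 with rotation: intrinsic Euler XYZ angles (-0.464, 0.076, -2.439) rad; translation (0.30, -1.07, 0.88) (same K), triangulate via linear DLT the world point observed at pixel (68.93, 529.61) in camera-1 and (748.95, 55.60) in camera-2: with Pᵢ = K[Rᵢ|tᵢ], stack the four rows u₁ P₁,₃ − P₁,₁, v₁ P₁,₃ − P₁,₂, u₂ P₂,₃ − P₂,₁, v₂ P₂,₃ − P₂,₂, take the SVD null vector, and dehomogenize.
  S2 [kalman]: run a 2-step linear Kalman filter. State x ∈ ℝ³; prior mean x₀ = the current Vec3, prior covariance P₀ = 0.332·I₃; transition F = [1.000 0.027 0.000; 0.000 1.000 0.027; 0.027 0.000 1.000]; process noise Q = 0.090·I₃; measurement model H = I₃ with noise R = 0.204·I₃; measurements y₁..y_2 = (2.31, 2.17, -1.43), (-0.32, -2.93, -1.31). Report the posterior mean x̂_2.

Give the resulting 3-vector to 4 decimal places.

result = (0.4636, -0.7563, -0.8942)

source (fourbar_fk): coupler pose = R=[0.7065 -0.7077 0.0000; 0.7077 0.7065 0.0000; 0.0000 0.0000 1.0000], t=(0.4505, 0.6367, 0.0000)
after S1 (triangulate): (-0.6268, 0.7088, 1.6897)
after S2 (kf_track): (0.4636, -0.7563, -0.8942)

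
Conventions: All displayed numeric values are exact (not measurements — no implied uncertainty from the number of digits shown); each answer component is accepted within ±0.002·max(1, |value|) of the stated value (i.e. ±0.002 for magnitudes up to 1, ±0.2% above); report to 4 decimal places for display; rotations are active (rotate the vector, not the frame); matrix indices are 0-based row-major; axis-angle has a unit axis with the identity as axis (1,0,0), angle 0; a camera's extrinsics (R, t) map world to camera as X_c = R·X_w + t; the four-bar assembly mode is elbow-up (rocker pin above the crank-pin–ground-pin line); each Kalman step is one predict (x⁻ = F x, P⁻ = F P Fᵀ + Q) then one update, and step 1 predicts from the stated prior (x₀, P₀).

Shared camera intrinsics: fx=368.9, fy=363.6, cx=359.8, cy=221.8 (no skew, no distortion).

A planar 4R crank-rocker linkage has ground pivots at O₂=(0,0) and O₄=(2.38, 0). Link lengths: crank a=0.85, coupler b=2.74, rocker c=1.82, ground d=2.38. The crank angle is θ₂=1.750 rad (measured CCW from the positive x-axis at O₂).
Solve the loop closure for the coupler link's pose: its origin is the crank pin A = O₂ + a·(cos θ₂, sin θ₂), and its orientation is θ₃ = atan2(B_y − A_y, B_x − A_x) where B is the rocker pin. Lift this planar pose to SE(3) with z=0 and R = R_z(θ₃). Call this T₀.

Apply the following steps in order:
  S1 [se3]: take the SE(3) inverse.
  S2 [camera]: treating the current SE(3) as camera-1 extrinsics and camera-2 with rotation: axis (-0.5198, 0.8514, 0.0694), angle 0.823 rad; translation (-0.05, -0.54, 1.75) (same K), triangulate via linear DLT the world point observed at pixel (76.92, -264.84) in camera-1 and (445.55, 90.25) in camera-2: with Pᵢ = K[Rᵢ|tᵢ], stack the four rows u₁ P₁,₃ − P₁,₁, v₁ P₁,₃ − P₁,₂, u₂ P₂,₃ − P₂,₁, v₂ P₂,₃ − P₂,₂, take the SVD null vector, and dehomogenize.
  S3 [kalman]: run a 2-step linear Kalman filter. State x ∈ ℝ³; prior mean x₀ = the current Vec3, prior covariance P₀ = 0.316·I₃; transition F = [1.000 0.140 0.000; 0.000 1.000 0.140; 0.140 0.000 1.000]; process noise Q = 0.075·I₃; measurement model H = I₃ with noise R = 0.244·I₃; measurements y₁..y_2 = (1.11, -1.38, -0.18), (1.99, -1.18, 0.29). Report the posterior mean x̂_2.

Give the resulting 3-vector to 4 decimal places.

source (fourbar_fk): coupler pose = R=[0.9334 -0.3589 0.0000; 0.3589 0.9334 0.0000; 0.0000 0.0000 1.0000], t=(-0.1515, 0.8364, 0.0000)
after S1 (invert_se3): R=[0.9334 0.3589 0.0000; -0.3589 0.9334 0.0000; 0.0000 0.0000 1.0000], t=(-0.1588, -0.8350, 0.0000)
after S2 (triangulate): (-0.5509, -1.7507, 1.6971)
after S3 (kf_track): (1.0253, -1.2236, 0.5138)

result = (1.0253, -1.2236, 0.5138)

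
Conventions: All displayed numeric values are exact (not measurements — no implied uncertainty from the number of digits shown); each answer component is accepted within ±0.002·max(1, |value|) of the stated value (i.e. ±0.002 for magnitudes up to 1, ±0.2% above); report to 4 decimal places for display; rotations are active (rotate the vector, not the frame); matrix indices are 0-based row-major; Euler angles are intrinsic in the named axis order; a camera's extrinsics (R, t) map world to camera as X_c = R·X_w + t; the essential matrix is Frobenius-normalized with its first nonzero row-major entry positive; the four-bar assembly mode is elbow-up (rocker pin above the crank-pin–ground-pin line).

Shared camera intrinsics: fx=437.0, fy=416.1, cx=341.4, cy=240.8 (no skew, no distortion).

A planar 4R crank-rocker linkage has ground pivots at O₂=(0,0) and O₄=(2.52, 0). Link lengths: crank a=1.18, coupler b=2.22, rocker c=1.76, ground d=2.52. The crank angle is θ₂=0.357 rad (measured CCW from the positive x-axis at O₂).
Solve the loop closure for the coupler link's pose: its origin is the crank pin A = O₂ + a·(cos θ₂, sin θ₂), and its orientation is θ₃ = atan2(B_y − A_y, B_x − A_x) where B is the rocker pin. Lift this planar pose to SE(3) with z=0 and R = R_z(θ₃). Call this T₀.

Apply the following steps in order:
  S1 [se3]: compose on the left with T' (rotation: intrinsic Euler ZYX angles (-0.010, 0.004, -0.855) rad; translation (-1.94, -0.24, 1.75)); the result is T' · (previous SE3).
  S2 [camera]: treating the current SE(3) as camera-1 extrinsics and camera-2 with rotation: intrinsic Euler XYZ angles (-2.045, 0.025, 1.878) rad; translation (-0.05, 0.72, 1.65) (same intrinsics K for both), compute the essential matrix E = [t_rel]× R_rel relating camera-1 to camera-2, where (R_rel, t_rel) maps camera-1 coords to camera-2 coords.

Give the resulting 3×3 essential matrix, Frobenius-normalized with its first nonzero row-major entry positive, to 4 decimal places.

source (fourbar_fk): coupler pose = R=[0.8087 -0.5883 0.0000; 0.5883 0.8087 0.0000; 0.0000 0.0000 1.0000], t=(1.1056, 0.4124, 0.0000)
after S1 (compose_se3): R=[0.8107 -0.5854 0.0102; 0.3779 0.5365 0.7545; -0.4471 -0.6078 0.6562], t=(-0.8330, 0.0195, 1.4344)
after S2 (essential): [0.4703 -0.1445 -0.3213; -0.1741 -0.5150 0.3406; 0.2628 -0.4142 -0.0495]

matrix = [0.4703 -0.1445 -0.3213; -0.1741 -0.5150 0.3406; 0.2628 -0.4142 -0.0495]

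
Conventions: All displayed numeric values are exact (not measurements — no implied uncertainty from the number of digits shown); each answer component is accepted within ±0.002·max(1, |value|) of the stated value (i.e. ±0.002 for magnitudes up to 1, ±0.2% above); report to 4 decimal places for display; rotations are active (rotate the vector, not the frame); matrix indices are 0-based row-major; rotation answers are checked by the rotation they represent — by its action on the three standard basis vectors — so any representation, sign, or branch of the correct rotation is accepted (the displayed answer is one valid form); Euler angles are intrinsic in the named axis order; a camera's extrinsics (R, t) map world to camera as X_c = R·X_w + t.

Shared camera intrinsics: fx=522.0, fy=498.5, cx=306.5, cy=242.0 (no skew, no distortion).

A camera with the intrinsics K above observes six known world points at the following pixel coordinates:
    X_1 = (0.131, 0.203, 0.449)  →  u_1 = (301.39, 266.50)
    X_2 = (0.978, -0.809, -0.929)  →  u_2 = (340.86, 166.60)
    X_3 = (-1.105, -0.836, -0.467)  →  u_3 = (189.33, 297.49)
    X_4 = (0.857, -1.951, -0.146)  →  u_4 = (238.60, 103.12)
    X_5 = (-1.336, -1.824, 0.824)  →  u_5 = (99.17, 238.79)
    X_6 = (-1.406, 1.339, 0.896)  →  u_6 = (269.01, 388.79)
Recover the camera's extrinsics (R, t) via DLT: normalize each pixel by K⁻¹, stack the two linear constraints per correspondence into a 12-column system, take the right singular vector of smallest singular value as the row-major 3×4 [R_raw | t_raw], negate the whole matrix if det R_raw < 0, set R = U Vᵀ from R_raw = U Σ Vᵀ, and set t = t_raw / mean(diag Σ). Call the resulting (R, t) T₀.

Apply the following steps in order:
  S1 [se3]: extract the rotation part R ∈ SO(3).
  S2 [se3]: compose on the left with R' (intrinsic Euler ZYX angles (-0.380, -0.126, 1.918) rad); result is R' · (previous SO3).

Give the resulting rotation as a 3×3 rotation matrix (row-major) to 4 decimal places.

source (pnp_recover): camera pose = R=[0.6700 0.6439 -0.3695; -0.7185 0.6876 -0.1047; 0.1866 0.3356 0.9233], t=(-0.1200, 0.3400, 6.3807)
after S1 (rot_of_se3): [0.6700 0.6439 -0.3695; -0.7185 0.6876 -0.1047; 0.1866 0.3356 0.9233]
after S2 (compose_so3): [0.7291 0.3272 -0.6011; -0.2169 -0.7225 -0.6565; -0.6491 0.6090 -0.4558]

rotation (matrix) = ((0.7291, 0.3272, -0.6011), (-0.2169, -0.7225, -0.6565), (-0.6491, 0.6090, -0.4558))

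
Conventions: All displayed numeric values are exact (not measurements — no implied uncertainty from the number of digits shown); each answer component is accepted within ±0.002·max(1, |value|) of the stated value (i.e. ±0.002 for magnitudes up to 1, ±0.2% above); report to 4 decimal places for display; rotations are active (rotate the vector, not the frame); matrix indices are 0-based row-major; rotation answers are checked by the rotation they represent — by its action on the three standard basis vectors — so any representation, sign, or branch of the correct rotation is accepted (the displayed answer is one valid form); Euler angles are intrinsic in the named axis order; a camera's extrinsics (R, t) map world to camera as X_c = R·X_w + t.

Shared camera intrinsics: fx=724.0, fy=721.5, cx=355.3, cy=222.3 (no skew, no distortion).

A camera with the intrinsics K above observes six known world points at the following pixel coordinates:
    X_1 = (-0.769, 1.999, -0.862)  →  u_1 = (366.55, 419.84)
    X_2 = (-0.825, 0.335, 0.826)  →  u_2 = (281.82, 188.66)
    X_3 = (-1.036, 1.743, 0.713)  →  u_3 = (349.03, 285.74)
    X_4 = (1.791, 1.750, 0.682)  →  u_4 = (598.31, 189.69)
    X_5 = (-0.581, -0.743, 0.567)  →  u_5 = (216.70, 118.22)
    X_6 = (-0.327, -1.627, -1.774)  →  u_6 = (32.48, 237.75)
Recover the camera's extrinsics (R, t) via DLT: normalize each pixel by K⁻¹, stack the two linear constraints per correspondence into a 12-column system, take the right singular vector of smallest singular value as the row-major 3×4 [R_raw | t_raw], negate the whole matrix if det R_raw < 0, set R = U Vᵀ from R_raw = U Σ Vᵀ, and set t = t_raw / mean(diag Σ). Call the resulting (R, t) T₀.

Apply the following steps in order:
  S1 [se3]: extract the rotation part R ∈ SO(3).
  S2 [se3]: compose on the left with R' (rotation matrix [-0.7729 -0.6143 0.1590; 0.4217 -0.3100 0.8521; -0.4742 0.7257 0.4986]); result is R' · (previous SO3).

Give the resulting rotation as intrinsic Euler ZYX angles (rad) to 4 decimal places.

source (pnp_recover): camera pose = R=[0.7939 0.5958 0.1214; -0.3583 0.6197 -0.6982; -0.4913 0.5108 0.7055], t=(-0.3701, -0.2599, 5.9889)
after S1 (rot_of_se3): [0.7939 0.5958 0.1214; -0.3583 0.6197 -0.6982; -0.4913 0.5108 0.7055]
after S2 (compose_so3): [-0.4716 -0.7600 0.4473; 0.0272 0.4944 0.8688; -0.8814 0.4219 -0.2125]

rotation (euler_zyx) = (3.0839, 1.0788, 2.0373)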